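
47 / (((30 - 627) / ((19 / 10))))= -893 / 5970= -0.15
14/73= 0.19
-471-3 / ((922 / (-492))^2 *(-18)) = -100087305 / 212521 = -470.95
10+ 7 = 17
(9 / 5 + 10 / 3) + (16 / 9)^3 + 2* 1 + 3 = 57416 / 3645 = 15.75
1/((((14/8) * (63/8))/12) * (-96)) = -4/441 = -0.01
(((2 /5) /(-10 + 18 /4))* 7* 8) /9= -224 /495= -0.45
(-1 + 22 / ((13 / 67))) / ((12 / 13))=487 / 4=121.75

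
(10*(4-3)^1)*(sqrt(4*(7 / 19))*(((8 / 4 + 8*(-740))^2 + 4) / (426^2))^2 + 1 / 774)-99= -38308 / 387 + 1533239345702480*sqrt(133) / 39108577059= 452031.47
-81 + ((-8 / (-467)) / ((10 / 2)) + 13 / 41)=-7723852 / 95735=-80.68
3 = 3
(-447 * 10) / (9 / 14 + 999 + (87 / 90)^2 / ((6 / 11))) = -168966000 / 37851257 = -4.46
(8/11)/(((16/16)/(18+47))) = 520/11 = 47.27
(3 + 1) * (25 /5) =20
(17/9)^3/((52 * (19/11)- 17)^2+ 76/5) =2972365/2345339529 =0.00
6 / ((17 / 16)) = 96 / 17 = 5.65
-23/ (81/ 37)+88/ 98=-38135/ 3969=-9.61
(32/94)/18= 0.02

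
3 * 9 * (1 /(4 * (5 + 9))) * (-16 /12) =-9 /14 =-0.64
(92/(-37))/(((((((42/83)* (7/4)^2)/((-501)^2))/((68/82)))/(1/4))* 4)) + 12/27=-97746744112/4682979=-20872.77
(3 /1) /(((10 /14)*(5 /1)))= 21 /25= 0.84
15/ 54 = 5/ 18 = 0.28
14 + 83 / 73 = 15.14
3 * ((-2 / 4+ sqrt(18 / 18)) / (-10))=-0.15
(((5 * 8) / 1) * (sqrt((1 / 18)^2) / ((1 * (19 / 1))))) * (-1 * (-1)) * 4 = 80 / 171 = 0.47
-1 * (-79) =79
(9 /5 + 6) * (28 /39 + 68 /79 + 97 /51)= 182307 /6715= 27.15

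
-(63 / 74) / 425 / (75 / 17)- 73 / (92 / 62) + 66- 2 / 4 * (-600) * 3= 487625071 / 531875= 916.80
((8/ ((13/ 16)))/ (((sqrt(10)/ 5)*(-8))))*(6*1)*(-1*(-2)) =-96*sqrt(10)/ 13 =-23.35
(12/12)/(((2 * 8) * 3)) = 1/48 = 0.02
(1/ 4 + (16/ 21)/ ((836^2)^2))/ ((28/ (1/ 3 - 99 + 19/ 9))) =-12661685494075/ 14686972356672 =-0.86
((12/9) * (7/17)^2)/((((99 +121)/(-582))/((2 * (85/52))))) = -4753/2431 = -1.96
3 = 3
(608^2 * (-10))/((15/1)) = -739328/3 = -246442.67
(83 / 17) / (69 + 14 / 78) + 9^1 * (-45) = -18572493 / 45866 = -404.93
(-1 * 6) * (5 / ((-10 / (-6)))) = -18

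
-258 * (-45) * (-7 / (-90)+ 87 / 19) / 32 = 1027227 / 608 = 1689.52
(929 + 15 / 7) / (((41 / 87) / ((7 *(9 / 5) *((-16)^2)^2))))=334469136384 / 205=1631556762.85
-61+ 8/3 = -175/3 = -58.33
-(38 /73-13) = 911 /73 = 12.48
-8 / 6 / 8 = -1 / 6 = -0.17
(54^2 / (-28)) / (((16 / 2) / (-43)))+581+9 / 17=1086515 / 952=1141.30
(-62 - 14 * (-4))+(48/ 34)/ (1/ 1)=-78/ 17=-4.59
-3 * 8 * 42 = -1008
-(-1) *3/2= 3/2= 1.50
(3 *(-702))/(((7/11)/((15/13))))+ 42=-26436/7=-3776.57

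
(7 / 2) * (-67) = -469 / 2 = -234.50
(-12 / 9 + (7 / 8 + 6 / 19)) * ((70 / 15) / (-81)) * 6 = 455 / 9234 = 0.05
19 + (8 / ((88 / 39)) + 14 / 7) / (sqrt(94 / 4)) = 20.14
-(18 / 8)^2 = -81 / 16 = -5.06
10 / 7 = 1.43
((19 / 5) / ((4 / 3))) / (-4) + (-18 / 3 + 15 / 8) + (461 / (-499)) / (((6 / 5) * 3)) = -1830217 / 359280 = -5.09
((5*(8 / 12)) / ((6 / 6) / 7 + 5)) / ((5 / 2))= 7 / 27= 0.26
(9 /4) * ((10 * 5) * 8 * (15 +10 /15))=14100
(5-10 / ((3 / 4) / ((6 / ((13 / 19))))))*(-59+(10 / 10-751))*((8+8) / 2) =9416760 / 13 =724366.15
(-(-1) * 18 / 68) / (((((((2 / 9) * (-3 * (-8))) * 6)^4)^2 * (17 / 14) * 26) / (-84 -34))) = -3717 / 4130865185554432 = -0.00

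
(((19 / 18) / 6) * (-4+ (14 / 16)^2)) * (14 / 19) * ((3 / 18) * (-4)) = 161 / 576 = 0.28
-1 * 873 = -873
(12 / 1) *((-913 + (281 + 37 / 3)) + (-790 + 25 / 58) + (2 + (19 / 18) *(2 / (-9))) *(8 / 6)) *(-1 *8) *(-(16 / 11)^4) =-20791784636416 / 34391709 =-604558.05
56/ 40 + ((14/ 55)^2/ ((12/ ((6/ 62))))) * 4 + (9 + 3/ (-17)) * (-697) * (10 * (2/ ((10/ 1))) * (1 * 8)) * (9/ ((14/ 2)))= -83046219633/ 656425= -126512.88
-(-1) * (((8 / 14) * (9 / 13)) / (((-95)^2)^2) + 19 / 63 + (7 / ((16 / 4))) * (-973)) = -454268136211829 / 266832247500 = -1702.45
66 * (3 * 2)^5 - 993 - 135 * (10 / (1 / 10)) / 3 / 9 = 511723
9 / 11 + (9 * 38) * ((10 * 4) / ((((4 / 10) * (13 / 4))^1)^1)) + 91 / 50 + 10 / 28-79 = 261437983 / 25025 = 10447.07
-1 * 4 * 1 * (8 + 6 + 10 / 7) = -432 / 7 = -61.71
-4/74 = -2/37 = -0.05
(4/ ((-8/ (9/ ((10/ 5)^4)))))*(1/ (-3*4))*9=27/ 128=0.21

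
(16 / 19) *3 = 48 / 19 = 2.53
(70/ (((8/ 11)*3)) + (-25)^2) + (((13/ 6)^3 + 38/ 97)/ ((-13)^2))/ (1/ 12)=388219049/ 590148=657.83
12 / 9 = 4 / 3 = 1.33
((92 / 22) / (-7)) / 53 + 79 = 322353 / 4081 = 78.99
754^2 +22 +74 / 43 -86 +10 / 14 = 171104785 / 301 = 568454.44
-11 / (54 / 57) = -209 / 18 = -11.61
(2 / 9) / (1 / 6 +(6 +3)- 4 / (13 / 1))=52 / 2073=0.03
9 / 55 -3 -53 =-55.84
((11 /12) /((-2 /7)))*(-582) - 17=7401 /4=1850.25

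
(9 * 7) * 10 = 630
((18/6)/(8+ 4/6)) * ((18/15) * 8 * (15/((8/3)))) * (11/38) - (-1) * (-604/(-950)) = 74677/12350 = 6.05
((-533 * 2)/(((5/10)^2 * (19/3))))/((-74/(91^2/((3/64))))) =1129925888/703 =1607291.45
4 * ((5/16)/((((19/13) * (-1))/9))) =-585/76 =-7.70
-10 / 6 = -5 / 3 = -1.67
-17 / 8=-2.12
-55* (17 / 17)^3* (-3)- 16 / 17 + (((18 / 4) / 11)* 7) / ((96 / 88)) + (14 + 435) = 83733 / 136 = 615.68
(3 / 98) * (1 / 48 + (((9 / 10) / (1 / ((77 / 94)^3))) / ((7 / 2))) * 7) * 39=981703983 / 813972320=1.21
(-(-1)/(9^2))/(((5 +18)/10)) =10/1863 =0.01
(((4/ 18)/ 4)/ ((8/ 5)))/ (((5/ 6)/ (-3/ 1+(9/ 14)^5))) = -518141/ 4302592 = -0.12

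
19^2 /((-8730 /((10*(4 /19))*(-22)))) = 1.92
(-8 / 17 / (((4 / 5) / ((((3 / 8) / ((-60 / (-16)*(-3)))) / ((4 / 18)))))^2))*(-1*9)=81 / 544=0.15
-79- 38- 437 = -554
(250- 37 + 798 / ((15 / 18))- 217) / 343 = 4768 / 1715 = 2.78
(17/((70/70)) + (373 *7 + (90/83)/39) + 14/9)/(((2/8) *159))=102143536/1544049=66.15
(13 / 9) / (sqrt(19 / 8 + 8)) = 0.45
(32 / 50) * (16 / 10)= 128 / 125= 1.02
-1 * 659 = -659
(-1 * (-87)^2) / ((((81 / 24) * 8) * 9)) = -841 / 27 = -31.15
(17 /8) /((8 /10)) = 85 /32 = 2.66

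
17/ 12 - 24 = -22.58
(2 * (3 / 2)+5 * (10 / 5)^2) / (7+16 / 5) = 115 / 51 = 2.25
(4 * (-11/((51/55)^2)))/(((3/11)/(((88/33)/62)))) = -8.07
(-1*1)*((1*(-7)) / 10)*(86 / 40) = 301 / 200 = 1.50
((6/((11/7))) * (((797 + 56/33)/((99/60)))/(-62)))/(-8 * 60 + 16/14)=6457465/103730154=0.06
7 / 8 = 0.88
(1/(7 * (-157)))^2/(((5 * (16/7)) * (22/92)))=23/75918920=0.00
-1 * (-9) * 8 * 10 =720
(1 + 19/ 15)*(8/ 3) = 272/ 45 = 6.04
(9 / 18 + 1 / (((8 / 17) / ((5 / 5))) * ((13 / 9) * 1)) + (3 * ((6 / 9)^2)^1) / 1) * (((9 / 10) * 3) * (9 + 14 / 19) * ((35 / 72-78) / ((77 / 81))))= -17244770967 / 2434432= -7083.69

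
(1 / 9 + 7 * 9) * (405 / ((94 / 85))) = 1086300 / 47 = 23112.77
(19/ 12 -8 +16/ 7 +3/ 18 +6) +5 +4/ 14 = 205/ 28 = 7.32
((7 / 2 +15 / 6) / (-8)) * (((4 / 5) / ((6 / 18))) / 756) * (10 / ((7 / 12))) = -2 / 49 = -0.04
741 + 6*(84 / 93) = 23139 / 31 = 746.42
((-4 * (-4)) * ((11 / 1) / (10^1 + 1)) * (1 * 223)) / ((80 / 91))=20293 / 5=4058.60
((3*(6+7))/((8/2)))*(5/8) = 195/32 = 6.09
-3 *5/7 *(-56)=120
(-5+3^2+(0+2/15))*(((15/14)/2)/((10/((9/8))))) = 279/1120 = 0.25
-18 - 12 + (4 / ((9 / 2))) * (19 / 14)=-1814 / 63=-28.79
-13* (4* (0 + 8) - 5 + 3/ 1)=-390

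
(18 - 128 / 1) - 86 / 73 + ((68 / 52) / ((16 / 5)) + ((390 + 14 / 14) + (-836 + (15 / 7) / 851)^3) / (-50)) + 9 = 187533919438413075222221 / 16048668253268560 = 11685325.94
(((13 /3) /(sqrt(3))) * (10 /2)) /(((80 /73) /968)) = 114829 * sqrt(3) /18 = 11049.43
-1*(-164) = 164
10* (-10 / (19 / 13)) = -1300 / 19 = -68.42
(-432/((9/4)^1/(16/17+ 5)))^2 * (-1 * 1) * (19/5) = -7144943616/1445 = -4944597.66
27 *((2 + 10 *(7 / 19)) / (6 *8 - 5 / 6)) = 17496 / 5377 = 3.25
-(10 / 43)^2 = -100 / 1849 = -0.05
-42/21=-2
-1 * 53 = -53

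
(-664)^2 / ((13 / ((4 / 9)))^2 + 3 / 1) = 7054336 / 13737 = 513.53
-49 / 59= -0.83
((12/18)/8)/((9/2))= 1/54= 0.02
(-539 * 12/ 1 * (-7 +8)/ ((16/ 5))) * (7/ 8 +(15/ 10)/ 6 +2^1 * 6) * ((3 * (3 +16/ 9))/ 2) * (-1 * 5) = 60839625/ 64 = 950619.14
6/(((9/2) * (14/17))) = 1.62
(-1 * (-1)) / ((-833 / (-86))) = 86 / 833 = 0.10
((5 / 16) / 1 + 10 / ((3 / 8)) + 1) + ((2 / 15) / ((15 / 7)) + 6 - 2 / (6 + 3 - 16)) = 34.33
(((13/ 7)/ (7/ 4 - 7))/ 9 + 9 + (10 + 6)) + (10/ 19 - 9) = 414434/ 25137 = 16.49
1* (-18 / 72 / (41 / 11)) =-11 / 164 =-0.07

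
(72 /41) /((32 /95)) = 855 /164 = 5.21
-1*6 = -6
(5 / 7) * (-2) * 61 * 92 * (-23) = 1290760 / 7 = 184394.29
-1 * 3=-3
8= 8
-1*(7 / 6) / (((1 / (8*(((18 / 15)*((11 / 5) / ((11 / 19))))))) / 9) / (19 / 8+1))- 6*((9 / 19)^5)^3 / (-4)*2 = -1292.76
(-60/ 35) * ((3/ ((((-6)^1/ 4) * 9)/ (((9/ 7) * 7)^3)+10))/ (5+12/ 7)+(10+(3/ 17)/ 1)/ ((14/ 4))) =-311376/ 61523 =-5.06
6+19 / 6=55 / 6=9.17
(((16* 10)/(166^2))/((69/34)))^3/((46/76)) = 95587328000/2470265667646766883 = 0.00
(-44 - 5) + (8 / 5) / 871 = -49.00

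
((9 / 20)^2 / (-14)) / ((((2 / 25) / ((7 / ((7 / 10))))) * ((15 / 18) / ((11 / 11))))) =-243 / 112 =-2.17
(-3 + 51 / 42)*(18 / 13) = -225 / 91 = -2.47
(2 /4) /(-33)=-1 /66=-0.02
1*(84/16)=21/4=5.25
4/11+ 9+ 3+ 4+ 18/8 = 819/44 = 18.61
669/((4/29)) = 19401/4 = 4850.25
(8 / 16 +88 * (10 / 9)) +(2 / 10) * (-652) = -2891 / 90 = -32.12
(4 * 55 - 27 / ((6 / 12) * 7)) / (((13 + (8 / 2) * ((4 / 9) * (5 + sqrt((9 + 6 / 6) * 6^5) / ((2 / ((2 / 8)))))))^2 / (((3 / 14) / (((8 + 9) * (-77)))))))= -63164887101 / 4753471381251901 + 10243628064 * sqrt(15) / 4753471381251901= -0.00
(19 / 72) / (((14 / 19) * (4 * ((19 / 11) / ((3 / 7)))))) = 209 / 9408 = 0.02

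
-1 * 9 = -9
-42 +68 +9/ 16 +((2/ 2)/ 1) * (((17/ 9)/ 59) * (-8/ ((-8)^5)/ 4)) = 231091217/ 8699904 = 26.56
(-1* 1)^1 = -1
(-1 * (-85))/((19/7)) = 595/19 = 31.32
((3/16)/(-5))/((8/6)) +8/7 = 2497/2240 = 1.11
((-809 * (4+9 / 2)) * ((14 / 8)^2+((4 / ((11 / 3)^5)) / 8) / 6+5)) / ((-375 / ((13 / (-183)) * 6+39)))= 224108342928509 / 39296444000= 5703.02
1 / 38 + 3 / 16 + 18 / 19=353 / 304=1.16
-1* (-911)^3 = 756058031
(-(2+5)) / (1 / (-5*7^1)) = 245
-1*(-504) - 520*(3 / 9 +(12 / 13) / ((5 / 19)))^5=-1883628753284992 / 4337701875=-434245.78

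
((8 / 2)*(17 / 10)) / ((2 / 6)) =102 / 5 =20.40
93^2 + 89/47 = 8650.89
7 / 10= 0.70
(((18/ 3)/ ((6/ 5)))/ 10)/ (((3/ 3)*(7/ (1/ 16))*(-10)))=-1/ 2240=-0.00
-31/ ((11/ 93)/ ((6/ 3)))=-5766/ 11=-524.18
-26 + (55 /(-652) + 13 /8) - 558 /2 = -395711 /1304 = -303.46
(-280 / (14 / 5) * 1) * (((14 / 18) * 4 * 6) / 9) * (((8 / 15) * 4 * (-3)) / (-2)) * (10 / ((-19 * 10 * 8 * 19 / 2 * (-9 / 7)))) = -31360 / 87723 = -0.36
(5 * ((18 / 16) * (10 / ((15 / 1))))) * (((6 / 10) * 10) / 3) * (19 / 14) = 285 / 28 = 10.18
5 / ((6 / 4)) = 10 / 3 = 3.33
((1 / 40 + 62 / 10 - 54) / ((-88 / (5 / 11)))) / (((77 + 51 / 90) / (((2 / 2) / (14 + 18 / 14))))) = 0.00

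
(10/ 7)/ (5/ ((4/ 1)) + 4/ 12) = 120/ 133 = 0.90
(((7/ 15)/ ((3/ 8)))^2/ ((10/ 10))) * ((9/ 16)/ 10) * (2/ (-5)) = -196/ 5625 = -0.03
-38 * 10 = -380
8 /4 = 2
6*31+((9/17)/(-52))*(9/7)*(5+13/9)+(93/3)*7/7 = 216.92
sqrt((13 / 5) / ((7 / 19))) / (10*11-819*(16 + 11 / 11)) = -0.00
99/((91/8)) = 792/91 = 8.70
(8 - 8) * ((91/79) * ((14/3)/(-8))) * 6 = 0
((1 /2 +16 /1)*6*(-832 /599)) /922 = -41184 /276139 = -0.15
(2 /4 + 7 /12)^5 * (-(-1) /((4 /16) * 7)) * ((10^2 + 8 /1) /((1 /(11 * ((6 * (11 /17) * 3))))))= 44926453 /3808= 11797.91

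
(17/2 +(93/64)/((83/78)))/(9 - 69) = -26203/159360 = -0.16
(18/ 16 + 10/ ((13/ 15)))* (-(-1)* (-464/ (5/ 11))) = -840246/ 65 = -12926.86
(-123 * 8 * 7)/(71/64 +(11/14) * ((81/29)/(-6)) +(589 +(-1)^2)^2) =-29829632/1507508287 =-0.02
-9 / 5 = -1.80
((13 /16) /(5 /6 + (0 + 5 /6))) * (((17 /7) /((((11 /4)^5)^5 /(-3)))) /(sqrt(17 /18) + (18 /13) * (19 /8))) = -11200993549650638143488 /910816846454457662251594959275225 + 567691680878979710976 * sqrt(34) /910816846454457662251594959275225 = -0.00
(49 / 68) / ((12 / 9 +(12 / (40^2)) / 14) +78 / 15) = 205800 / 1866073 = 0.11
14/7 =2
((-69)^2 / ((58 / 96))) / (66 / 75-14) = -714150 / 1189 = -600.63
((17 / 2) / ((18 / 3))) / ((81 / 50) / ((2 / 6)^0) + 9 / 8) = 850 / 1647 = 0.52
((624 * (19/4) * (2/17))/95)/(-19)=-312/1615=-0.19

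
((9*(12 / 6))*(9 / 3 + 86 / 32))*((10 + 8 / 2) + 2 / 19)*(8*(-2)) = -438984 / 19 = -23104.42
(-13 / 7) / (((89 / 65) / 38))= -32110 / 623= -51.54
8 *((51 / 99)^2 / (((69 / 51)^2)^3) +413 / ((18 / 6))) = 177602945603456 / 161211083121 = 1101.68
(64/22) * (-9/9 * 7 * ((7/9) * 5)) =-7840/99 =-79.19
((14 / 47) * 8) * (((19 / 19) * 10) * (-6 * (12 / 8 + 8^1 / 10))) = -328.85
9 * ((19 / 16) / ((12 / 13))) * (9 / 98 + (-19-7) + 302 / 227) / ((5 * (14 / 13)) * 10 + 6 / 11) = -5.23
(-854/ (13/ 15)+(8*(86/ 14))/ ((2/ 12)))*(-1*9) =565542/ 91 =6214.75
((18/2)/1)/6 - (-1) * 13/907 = 2747/1814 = 1.51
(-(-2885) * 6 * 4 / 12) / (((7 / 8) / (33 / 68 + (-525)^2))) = 216288830820 / 119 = 1817553200.17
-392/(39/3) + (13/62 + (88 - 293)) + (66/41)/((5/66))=-35308889/165230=-213.70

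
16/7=2.29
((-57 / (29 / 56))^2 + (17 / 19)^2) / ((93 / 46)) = 5992.85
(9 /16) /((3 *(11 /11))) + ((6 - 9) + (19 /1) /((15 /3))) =0.99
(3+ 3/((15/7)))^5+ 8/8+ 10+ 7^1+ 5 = 5225507/3125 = 1672.16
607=607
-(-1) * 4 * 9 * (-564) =-20304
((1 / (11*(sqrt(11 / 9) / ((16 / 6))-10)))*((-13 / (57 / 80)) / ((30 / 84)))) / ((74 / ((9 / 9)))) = 11648*sqrt(11) / 148218411 + 931840 / 148218411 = 0.01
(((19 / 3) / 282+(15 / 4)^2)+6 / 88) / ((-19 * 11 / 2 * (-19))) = 1053673 / 147816504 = 0.01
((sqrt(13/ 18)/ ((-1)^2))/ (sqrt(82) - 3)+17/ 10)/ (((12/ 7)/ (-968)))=-14399/ 15 - 1694 *sqrt(533)/ 657 - 847 *sqrt(26)/ 219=-1039.18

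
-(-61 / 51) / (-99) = -61 / 5049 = -0.01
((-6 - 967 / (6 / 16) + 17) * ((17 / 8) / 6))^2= 17148164401 / 20736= 826975.52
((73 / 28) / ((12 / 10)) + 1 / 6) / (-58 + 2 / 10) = -655 / 16184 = -0.04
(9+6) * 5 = 75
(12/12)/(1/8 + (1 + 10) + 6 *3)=8/233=0.03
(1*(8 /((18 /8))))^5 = 33554432 /59049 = 568.25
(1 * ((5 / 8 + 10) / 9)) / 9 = 85 / 648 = 0.13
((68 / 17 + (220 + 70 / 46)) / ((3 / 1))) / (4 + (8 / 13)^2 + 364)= 292201 / 1431888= 0.20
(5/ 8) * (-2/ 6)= -5/ 24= -0.21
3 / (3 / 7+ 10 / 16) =168 / 59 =2.85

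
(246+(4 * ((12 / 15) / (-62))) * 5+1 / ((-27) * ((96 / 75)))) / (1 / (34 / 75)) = 111880009 / 1004400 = 111.39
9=9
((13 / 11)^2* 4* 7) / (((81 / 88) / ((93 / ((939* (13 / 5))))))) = 451360 / 278883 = 1.62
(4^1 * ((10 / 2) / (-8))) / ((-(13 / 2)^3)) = 20 / 2197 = 0.01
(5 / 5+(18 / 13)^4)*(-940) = -125524780 / 28561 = -4394.97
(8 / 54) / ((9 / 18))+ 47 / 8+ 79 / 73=114373 / 15768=7.25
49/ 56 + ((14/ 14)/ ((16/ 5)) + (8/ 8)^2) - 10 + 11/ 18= -1037/ 144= -7.20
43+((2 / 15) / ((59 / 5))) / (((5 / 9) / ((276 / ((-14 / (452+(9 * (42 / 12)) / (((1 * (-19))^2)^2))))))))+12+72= -14596108403 / 269112865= -54.24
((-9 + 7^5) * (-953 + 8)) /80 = -1587411 /8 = -198426.38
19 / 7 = 2.71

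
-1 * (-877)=877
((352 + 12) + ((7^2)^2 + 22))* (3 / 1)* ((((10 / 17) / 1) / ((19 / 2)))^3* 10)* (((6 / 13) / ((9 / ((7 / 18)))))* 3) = 520240000 / 438077471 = 1.19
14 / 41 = 0.34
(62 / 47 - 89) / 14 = -4121 / 658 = -6.26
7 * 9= 63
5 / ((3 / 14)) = 70 / 3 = 23.33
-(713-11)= -702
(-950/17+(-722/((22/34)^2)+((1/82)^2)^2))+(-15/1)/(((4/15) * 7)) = -1164243292900453/651010122224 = -1788.36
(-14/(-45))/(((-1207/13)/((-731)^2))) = -5720806/3195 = -1790.55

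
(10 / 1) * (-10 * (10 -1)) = -900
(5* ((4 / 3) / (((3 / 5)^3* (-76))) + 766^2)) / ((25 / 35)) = 6321121513 / 1539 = 4107291.43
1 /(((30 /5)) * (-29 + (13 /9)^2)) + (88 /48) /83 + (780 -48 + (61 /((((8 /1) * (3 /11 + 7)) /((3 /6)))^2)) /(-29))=943983062310359 /1289566617600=732.02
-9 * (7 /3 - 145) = 1284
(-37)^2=1369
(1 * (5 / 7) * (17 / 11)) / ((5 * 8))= 17 / 616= 0.03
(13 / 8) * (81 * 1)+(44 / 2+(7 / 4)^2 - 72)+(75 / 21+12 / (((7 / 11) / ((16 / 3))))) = 21149 / 112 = 188.83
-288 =-288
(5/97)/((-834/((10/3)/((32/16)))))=-25/242694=-0.00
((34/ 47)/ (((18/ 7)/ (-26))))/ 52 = -119/ 846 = -0.14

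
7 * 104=728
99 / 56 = 1.77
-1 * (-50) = 50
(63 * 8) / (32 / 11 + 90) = 396 / 73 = 5.42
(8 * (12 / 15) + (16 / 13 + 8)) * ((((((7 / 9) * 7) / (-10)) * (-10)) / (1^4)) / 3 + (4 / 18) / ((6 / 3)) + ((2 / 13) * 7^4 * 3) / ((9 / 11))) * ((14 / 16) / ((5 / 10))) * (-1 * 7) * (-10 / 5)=11850434008 / 22815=519414.16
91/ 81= 1.12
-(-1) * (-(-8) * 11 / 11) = 8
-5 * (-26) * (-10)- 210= -1510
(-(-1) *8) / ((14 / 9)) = 36 / 7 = 5.14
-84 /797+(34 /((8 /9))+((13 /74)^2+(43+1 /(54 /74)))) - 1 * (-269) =20712736909 /58919022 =351.55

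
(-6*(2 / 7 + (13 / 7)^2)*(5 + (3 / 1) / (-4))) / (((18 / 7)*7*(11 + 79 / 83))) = -86071 / 194432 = -0.44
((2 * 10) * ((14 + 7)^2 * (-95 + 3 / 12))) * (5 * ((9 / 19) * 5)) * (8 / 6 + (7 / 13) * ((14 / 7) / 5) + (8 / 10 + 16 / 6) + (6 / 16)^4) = -50413505620275 / 1011712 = -49829897.86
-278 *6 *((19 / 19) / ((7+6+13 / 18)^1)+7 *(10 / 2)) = -14449884 / 247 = -58501.55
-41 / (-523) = 41 / 523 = 0.08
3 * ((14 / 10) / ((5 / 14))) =294 / 25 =11.76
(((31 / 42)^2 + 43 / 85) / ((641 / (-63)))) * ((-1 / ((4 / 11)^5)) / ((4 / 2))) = 25371491387 / 3124387840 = 8.12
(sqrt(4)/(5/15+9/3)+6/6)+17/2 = 101/10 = 10.10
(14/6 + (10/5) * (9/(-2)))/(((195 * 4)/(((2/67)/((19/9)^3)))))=-162/5974189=-0.00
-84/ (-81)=28/ 27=1.04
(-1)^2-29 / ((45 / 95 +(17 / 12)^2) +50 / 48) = -69707 / 9637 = -7.23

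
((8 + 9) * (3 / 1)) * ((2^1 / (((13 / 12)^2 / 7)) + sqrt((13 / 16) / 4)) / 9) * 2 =140.30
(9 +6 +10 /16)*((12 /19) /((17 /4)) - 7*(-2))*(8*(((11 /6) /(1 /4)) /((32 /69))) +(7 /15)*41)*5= 73405625 /456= 160977.25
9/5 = 1.80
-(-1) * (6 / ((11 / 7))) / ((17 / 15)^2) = 9450 / 3179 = 2.97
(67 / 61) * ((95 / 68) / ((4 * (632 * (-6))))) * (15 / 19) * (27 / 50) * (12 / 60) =-1809 / 209722880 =-0.00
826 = 826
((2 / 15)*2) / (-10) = -2 / 75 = -0.03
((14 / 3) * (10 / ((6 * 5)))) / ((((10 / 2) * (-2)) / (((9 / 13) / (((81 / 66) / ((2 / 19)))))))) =-308 / 33345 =-0.01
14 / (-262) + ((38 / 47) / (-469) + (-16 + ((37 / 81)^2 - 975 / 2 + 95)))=-15472869732205 / 37891520226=-408.35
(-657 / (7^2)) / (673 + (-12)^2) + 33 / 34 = 1298751 / 1361122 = 0.95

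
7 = 7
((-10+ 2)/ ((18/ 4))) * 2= -32/ 9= -3.56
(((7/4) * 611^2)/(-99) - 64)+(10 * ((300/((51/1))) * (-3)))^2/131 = -96330416669/14992164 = -6425.38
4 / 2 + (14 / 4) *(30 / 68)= 241 / 68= 3.54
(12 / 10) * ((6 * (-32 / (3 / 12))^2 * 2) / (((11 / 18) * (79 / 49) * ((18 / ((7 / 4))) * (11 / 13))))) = 1315012608 / 47795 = 27513.60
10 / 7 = 1.43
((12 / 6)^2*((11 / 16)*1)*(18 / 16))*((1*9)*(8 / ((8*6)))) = 297 / 64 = 4.64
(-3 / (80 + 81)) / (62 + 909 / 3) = -3 / 58765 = -0.00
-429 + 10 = -419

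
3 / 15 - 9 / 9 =-4 / 5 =-0.80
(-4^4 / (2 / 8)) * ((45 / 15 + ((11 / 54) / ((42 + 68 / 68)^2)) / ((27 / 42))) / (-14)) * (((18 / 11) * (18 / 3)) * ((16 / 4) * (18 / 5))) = 22085599232 / 711865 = 31024.98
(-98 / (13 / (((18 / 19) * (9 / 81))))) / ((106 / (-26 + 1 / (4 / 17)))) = 4263 / 26182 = 0.16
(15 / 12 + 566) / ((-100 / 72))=-20421 / 50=-408.42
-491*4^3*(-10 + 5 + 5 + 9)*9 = -2545344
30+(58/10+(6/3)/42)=3764/105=35.85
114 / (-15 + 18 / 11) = -8.53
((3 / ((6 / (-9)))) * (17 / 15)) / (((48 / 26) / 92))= -5083 / 20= -254.15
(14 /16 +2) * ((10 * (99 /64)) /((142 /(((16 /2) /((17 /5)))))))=56925 /77248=0.74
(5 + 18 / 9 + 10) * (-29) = -493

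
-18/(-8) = 2.25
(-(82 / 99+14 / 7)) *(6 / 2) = -280 / 33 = -8.48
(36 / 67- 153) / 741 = -3405 / 16549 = -0.21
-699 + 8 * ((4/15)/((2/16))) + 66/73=-745727/1095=-681.03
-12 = -12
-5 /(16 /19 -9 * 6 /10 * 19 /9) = 475 /1003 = 0.47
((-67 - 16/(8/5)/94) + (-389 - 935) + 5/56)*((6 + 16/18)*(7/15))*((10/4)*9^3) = -3064388409/376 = -8149969.17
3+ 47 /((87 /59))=3034 /87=34.87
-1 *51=-51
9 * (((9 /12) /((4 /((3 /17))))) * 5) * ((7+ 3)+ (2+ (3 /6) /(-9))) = 17.78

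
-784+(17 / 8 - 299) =-8647 / 8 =-1080.88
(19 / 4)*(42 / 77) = 57 / 22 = 2.59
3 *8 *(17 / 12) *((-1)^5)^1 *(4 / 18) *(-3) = 68 / 3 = 22.67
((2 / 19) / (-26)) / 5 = -1 / 1235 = -0.00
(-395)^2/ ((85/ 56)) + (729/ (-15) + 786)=8800079/ 85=103530.34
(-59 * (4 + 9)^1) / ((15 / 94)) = -72098 / 15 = -4806.53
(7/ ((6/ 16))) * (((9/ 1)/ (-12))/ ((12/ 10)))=-35/ 3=-11.67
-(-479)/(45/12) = 127.73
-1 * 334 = -334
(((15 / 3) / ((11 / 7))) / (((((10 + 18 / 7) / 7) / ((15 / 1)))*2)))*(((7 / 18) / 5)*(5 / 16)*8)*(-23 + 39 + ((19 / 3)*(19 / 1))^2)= 7831161625 / 209088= 37453.90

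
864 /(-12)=-72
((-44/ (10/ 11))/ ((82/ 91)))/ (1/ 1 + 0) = -11011/ 205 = -53.71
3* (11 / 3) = 11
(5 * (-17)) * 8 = -680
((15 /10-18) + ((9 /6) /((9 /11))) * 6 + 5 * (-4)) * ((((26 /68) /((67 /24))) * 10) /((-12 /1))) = 195 /67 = 2.91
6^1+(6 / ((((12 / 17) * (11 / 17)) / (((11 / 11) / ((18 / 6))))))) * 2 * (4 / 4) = 487 / 33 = 14.76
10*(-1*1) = -10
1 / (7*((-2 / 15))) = -15 / 14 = -1.07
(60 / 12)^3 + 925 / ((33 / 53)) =53150 / 33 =1610.61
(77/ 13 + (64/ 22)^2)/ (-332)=-0.04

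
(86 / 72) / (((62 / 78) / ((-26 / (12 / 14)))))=-50869 / 1116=-45.58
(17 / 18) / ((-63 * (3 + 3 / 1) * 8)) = -17 / 54432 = -0.00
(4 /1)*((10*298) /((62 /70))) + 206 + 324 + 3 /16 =6938173 /496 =13988.25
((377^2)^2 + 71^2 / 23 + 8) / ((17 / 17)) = 464615015968 / 23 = 20200652868.17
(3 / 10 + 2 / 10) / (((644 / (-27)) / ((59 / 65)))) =-1593 / 83720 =-0.02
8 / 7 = 1.14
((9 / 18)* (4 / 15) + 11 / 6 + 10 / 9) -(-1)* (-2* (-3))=817 / 90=9.08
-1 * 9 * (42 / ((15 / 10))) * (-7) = 1764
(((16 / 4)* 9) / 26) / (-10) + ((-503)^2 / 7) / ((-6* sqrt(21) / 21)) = -253009* sqrt(21) / 42- 9 / 65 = -27605.68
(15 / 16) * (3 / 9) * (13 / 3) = 65 / 48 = 1.35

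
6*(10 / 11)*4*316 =75840 / 11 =6894.55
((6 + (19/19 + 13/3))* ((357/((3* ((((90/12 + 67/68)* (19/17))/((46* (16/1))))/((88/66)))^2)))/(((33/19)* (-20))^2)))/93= 2928850305253376/22759683974775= 128.69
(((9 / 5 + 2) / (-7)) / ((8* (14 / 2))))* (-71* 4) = 1349 / 490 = 2.75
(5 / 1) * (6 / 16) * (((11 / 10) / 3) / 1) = 11 / 16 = 0.69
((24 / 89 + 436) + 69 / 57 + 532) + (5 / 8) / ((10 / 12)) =6562637 / 6764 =970.23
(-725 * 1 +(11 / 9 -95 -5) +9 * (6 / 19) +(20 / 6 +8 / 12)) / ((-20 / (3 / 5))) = 34924 / 1425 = 24.51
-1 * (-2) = 2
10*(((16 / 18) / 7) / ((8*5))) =2 / 63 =0.03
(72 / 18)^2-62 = -46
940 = 940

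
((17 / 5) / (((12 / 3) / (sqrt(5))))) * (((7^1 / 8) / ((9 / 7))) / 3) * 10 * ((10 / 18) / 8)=0.30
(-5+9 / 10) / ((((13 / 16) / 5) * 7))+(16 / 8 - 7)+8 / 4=-601 / 91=-6.60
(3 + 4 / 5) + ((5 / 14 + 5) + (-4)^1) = 361 / 70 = 5.16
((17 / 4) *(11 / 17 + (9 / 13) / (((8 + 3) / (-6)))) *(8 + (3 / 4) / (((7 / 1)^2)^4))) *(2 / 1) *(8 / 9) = 120830230925 / 7419298887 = 16.29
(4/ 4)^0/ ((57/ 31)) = 31/ 57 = 0.54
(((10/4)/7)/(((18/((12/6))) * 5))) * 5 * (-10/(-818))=25/51534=0.00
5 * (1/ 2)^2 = 5/ 4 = 1.25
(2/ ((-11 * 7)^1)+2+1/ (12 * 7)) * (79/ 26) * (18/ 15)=28993/ 4004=7.24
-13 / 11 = -1.18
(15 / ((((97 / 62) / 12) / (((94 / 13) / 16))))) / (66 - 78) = -21855 / 5044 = -4.33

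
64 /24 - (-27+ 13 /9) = 254 /9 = 28.22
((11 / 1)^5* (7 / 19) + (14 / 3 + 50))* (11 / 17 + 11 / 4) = 260659399 / 1292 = 201748.76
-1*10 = -10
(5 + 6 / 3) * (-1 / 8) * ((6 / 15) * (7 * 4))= -49 / 5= -9.80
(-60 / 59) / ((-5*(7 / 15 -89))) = -45 / 19588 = -0.00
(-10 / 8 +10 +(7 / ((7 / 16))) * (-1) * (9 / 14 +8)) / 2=-3627 / 56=-64.77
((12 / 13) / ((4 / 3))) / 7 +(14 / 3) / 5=1409 / 1365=1.03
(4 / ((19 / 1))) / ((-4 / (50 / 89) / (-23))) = 1150 / 1691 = 0.68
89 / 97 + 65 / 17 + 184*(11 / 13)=3439210 / 21437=160.43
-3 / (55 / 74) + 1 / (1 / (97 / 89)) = -14423 / 4895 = -2.95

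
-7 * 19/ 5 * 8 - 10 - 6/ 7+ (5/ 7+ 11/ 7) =-7748/ 35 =-221.37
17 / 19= 0.89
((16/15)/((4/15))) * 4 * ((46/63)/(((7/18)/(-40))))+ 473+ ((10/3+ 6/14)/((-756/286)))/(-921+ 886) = -202424713/277830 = -728.59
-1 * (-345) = 345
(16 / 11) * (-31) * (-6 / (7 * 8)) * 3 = 1116 / 77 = 14.49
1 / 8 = 0.12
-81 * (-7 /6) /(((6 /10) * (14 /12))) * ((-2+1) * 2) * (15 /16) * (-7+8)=-2025 /8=-253.12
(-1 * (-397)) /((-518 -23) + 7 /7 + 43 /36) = -14292 /19397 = -0.74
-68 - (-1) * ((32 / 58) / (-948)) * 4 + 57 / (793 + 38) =-129333673 / 1903821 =-67.93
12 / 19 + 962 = 18290 / 19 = 962.63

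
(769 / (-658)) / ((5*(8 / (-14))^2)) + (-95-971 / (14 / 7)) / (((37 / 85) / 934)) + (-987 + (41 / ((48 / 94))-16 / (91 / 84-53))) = -648203451944299 / 520030560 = -1246471.85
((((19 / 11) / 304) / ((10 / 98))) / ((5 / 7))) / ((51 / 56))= 2401 / 28050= 0.09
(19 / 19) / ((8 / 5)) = 5 / 8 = 0.62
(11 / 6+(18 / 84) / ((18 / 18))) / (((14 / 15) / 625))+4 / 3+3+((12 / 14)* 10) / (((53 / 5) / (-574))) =14200747 / 15582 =911.36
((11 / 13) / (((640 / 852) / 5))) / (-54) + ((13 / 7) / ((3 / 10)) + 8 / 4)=423845 / 52416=8.09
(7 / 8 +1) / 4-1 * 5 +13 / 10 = -517 / 160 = -3.23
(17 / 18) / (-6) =-17 / 108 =-0.16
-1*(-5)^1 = 5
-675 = -675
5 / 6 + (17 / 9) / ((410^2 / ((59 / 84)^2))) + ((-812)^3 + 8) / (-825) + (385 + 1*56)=76255504171031587 / 117425246400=649396.16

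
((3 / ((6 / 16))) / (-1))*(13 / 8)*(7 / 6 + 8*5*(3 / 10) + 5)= -1417 / 6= -236.17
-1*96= -96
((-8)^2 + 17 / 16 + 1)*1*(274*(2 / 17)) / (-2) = -144809 / 136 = -1064.77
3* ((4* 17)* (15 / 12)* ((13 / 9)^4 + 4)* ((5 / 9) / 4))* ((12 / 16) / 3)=73.96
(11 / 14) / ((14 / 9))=99 / 196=0.51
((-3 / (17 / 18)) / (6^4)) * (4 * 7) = -0.07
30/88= 15/44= 0.34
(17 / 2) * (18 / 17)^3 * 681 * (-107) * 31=-6586885332 / 289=-22791990.77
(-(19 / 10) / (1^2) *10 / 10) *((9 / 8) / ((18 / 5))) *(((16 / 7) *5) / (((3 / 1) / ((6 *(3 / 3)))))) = -95 / 7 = -13.57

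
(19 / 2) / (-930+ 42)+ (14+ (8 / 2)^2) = 53261 / 1776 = 29.99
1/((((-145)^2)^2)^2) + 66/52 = 6448488917075390651/5080627631635156250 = 1.27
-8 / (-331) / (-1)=-8 / 331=-0.02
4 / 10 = 2 / 5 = 0.40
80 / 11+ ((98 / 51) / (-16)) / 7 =32563 / 4488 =7.26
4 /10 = 2 /5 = 0.40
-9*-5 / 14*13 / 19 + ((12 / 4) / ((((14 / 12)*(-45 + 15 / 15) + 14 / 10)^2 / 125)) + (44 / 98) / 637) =31916840849 / 13579590206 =2.35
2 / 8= 1 / 4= 0.25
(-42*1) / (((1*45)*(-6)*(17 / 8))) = 56 / 765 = 0.07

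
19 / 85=0.22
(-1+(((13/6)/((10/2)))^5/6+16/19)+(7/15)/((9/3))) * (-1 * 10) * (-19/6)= 574567/87480000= 0.01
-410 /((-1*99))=410 /99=4.14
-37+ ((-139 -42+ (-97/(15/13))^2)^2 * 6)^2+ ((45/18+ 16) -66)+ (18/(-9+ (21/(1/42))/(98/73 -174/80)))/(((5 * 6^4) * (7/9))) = 124182176815210963985158127483443/1534041534375000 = 80950987331516633.98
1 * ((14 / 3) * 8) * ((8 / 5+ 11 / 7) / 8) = 74 / 5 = 14.80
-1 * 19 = -19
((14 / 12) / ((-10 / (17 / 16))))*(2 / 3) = -119 / 1440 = -0.08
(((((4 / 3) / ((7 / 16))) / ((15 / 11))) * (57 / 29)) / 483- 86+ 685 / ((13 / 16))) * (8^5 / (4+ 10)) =237160820867072 / 133836885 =1772013.90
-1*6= -6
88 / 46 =44 / 23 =1.91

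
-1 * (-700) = 700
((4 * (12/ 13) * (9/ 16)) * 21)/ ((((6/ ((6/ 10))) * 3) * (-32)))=-189/ 4160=-0.05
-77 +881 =804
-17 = -17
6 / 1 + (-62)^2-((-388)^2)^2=-22663492086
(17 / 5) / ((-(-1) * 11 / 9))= 153 / 55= 2.78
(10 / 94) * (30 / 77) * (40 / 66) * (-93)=-93000 / 39809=-2.34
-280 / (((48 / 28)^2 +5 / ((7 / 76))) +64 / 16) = -343 / 75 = -4.57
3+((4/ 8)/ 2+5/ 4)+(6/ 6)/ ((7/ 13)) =6.36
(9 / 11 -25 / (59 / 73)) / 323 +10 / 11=0.82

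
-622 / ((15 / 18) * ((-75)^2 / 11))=-13684 / 9375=-1.46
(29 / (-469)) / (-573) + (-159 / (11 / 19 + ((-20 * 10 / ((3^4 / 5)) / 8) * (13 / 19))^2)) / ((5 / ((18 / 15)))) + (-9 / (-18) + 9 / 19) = -11038671723045427 / 512116016990550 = -21.56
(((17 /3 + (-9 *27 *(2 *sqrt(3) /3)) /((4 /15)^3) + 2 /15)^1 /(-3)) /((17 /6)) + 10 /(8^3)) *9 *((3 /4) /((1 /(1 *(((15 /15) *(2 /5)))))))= -389421 /217600 + 1476225 *sqrt(3) /544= 4698.39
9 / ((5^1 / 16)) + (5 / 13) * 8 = 2072 / 65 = 31.88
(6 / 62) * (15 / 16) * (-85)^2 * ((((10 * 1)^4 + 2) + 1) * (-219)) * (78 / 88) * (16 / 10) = -5555451385575 / 2728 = -2036455786.50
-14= -14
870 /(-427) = -870 /427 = -2.04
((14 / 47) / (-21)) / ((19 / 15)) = -10 / 893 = -0.01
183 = 183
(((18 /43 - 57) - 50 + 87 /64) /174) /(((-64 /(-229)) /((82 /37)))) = -2718782119 /566956032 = -4.80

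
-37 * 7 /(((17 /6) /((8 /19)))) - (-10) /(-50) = -62483 /1615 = -38.69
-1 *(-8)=8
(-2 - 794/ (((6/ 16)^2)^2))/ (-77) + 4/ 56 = 6505663/ 12474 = 521.54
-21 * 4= -84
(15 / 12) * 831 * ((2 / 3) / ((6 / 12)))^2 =5540 / 3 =1846.67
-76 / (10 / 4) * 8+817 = 2869 / 5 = 573.80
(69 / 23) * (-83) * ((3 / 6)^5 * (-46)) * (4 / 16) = 5727 / 64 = 89.48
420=420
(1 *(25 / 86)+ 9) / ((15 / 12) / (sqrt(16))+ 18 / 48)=6392 / 473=13.51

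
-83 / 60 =-1.38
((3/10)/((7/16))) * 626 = 15024/35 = 429.26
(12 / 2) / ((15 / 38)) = 76 / 5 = 15.20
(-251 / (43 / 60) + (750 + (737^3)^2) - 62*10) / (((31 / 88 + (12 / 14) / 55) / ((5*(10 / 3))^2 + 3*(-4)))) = 4615221928029001373913920 / 39861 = 115782893756528972527.38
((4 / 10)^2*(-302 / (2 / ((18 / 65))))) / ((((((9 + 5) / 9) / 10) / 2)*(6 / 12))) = -391392 / 2275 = -172.04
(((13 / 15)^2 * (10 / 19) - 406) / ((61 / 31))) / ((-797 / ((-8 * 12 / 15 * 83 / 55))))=-28553466112 / 11431072125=-2.50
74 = 74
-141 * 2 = -282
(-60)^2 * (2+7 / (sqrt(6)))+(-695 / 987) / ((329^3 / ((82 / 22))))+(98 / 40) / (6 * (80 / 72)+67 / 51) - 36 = 2049762007653034237 / 286107505858020+4200 * sqrt(6) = 17452.16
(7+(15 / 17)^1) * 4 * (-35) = -18760 / 17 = -1103.53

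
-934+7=-927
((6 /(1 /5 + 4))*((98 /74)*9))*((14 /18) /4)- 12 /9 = 439 /222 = 1.98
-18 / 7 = -2.57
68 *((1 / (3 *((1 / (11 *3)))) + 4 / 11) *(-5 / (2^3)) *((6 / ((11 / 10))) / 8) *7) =-1115625 / 484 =-2305.01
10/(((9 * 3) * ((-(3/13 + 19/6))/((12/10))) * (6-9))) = 104/2385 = 0.04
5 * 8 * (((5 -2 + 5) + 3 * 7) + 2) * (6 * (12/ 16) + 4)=10540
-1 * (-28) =28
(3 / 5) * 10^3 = 600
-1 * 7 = -7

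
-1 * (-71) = 71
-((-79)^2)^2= -38950081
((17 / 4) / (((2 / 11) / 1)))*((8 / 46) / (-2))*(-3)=561 / 92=6.10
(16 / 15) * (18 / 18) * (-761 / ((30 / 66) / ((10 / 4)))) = -4464.53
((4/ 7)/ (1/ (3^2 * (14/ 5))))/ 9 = 8/ 5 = 1.60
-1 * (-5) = 5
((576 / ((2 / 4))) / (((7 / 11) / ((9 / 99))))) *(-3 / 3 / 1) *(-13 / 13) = 1152 / 7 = 164.57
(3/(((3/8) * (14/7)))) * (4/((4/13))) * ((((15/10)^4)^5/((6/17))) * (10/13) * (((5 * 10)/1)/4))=2469805617375/524288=4710780.37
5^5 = 3125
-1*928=-928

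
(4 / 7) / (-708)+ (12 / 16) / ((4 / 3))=11135 / 19824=0.56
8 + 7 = 15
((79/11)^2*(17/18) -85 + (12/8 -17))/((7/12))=-225584/2541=-88.78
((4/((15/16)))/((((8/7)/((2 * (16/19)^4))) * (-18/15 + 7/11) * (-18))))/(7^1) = 5767168/109078677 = 0.05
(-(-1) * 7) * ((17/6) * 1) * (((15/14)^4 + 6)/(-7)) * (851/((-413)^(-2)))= -4719049567289/1568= -3009597938.32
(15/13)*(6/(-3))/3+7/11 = -19/143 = -0.13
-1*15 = -15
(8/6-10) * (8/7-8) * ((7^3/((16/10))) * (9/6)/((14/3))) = 4095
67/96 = 0.70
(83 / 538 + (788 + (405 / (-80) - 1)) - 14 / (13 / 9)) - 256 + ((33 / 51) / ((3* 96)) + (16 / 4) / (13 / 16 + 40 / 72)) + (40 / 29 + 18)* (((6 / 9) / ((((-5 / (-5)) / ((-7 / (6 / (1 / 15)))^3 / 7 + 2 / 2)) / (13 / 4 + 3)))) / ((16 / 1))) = 249273992035650623 / 475376309516160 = 524.37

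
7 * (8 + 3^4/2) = 679/2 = 339.50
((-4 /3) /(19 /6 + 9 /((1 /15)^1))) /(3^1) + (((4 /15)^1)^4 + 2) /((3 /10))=168215948 /25180875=6.68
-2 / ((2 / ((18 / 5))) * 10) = -9 / 25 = -0.36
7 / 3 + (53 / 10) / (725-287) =10273 / 4380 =2.35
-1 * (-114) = 114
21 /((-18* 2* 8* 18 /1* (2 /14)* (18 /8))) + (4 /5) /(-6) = -2837 /19440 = -0.15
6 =6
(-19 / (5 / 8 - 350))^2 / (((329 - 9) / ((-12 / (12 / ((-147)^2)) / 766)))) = -7800849 / 29920055750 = -0.00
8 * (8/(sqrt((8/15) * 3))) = 16 * sqrt(10) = 50.60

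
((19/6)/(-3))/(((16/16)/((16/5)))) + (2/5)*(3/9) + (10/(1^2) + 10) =754/45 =16.76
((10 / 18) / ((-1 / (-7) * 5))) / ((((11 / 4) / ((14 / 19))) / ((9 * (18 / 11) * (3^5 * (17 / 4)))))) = 7287084 / 2299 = 3169.68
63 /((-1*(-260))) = 0.24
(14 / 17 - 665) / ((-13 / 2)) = 22582 / 221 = 102.18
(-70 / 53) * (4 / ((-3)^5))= 280 / 12879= 0.02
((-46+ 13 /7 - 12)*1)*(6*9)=-3031.71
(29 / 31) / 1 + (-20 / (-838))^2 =5094369 / 5442391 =0.94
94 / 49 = 1.92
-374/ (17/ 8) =-176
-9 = -9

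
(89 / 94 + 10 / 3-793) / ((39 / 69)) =-1395.43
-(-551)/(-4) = -551/4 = -137.75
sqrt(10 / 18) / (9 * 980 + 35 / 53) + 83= 53 * sqrt(5) / 1402485 + 83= 83.00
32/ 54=16/ 27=0.59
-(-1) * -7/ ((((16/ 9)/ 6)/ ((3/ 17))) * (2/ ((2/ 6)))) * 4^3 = -756/ 17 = -44.47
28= 28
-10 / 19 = -0.53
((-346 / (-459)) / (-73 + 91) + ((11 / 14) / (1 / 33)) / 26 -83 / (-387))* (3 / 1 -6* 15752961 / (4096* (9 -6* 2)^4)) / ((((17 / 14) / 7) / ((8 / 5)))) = -109184787133373 / 33499215360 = -3259.32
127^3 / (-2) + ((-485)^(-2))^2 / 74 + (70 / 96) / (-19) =-1912250135120046343919 / 1867082536290000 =-1024191.54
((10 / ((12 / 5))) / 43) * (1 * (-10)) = -125 / 129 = -0.97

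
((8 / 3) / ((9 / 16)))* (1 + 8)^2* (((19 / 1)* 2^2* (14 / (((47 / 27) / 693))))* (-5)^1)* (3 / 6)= -19112163840 / 47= -406641783.83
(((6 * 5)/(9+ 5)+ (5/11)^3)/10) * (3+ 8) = 2084/847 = 2.46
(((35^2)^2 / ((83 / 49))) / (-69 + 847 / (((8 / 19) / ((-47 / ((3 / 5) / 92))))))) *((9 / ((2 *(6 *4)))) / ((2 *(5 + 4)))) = -73530625 / 115513528912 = -0.00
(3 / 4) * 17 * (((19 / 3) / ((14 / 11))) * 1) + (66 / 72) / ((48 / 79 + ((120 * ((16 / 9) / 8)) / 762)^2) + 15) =520827543689 / 8201342632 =63.51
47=47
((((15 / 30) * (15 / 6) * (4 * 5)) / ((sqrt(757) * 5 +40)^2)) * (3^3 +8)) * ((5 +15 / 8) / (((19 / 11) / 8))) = 20525 / 10773 - 400 * sqrt(757) / 10773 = 0.88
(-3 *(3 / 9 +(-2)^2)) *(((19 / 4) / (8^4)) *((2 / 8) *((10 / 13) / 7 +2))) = -57 / 7168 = -0.01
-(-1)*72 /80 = 9 /10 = 0.90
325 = 325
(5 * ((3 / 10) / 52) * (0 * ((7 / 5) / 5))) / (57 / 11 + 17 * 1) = 0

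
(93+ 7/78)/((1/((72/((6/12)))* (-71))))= -12372744/13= -951749.54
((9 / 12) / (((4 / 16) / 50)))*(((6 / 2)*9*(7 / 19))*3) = 85050 / 19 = 4476.32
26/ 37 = 0.70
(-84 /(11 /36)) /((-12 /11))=252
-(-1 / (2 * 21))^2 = -1 / 1764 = -0.00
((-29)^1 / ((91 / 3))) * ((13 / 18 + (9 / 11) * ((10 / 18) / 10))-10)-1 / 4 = 103021 / 12012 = 8.58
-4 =-4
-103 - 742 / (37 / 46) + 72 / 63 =-265305 / 259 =-1024.34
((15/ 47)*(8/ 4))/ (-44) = -15/ 1034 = -0.01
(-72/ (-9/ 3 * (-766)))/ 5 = -12/ 1915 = -0.01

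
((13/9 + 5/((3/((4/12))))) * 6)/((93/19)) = 76/31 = 2.45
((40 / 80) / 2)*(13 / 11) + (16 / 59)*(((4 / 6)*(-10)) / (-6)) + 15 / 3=130763 / 23364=5.60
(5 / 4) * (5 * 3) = 75 / 4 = 18.75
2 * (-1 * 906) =-1812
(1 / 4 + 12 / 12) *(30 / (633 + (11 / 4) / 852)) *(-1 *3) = -15336 / 86291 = -0.18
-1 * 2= -2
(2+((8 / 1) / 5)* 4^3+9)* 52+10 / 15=88462 / 15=5897.47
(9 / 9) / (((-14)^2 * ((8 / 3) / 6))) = 9 / 784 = 0.01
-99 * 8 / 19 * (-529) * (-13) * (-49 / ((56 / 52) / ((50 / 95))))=2478195720 / 361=6864808.09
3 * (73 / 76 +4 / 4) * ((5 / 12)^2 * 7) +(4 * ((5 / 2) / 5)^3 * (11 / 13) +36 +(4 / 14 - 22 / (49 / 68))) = 30966479 / 2323776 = 13.33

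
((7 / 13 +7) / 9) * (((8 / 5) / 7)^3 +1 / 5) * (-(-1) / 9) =466 / 23625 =0.02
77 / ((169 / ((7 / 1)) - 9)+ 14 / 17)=9163 / 1900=4.82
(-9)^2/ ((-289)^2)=81/ 83521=0.00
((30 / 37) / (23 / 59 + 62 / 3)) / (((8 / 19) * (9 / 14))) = 39235 / 275798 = 0.14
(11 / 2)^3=1331 / 8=166.38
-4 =-4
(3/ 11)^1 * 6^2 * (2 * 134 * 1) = 28944/ 11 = 2631.27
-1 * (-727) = 727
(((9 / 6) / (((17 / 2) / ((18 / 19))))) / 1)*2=108 / 323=0.33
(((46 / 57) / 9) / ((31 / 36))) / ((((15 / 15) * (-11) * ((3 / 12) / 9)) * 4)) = -552 / 6479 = -0.09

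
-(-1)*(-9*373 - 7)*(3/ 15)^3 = -3364/ 125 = -26.91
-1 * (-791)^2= -625681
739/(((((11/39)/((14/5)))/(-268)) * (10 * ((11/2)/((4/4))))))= -108136392/3025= -35747.57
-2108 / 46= -1054 / 23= -45.83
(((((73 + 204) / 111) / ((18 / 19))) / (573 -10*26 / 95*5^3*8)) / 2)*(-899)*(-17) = -1528254151 / 164287548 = -9.30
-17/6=-2.83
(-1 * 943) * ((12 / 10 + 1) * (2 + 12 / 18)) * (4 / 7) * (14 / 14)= -331936 / 105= -3161.30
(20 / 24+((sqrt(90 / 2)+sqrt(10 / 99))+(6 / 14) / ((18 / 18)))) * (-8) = -24 * sqrt(5)- 212 / 21- 8 * sqrt(110) / 33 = -66.30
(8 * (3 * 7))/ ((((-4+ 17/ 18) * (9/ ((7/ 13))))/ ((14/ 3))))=-10976/ 715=-15.35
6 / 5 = 1.20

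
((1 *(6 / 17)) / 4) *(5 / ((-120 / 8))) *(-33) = 33 / 34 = 0.97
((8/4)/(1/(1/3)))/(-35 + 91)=1/84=0.01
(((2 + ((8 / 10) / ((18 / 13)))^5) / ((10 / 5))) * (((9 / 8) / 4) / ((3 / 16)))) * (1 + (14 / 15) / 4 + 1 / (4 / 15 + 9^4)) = 693678464911789 / 363221470687500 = 1.91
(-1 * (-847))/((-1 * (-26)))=847/26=32.58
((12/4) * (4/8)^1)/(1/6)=9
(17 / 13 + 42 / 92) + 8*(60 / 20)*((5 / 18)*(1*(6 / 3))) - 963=-1700537 / 1794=-947.90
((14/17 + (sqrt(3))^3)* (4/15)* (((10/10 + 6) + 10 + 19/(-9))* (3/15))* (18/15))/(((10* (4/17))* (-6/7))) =-7973* sqrt(3)/5625 - 6566/16875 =-2.84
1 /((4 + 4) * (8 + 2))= 1 /80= 0.01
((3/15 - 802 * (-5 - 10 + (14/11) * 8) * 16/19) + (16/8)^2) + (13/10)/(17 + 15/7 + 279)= 2842388445/872366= 3258.25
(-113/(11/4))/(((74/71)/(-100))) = 3942.51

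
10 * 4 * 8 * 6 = 1920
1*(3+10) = 13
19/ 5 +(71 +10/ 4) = 77.30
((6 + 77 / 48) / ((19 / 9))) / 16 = 1095 / 4864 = 0.23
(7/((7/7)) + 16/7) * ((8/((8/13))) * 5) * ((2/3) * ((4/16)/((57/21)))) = 4225/114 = 37.06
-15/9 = -5/3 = -1.67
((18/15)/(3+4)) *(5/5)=6/35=0.17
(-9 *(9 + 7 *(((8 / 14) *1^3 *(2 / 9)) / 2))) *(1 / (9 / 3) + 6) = -1615 / 3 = -538.33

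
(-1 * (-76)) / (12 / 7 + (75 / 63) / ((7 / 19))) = 11172 / 727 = 15.37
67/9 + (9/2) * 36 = 1525/9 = 169.44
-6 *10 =-60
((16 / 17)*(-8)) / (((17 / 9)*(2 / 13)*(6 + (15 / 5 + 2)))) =-7488 / 3179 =-2.36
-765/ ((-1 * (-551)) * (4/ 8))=-1530/ 551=-2.78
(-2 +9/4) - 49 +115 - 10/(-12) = 67.08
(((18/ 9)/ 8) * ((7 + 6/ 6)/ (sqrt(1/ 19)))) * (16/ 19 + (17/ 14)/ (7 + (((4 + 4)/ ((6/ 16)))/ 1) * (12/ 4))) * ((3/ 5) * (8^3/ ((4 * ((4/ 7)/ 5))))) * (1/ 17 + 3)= 15396.74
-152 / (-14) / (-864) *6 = -19 / 252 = -0.08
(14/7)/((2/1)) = 1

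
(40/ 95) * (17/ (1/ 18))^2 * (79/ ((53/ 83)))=4877626.63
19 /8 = 2.38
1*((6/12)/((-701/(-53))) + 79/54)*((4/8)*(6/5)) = 5681/6309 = 0.90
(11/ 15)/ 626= 11/ 9390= 0.00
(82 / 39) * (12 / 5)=328 / 65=5.05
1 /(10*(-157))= -1 /1570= -0.00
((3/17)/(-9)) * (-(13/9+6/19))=301/8721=0.03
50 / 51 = 0.98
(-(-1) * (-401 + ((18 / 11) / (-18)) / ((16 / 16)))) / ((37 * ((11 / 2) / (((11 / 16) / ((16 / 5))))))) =-5515 / 13024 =-0.42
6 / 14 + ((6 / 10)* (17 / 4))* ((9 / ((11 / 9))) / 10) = 35517 / 15400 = 2.31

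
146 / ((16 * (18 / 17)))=1241 / 144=8.62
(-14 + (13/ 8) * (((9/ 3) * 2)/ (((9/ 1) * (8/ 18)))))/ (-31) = 185/ 496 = 0.37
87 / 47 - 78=-3579 / 47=-76.15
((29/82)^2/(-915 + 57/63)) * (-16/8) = 17661/64536952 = 0.00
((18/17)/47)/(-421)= -18/336379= -0.00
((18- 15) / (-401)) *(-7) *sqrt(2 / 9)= 7 *sqrt(2) / 401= 0.02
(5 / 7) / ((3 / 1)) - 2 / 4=-11 / 42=-0.26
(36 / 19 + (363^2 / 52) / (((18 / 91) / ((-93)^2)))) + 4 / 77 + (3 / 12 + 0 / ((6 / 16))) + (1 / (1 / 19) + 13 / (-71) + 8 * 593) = 92078032124049 / 830984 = 110806022.89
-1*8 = -8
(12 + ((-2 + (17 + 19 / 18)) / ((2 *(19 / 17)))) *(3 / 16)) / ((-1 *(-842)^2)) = -48689 / 2586300672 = -0.00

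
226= 226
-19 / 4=-4.75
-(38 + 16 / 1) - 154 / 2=-131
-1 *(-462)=462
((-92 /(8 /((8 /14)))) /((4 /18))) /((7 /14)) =-414 /7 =-59.14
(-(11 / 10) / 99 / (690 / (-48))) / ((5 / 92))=16 / 1125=0.01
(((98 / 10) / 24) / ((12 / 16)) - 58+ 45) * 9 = -1121 / 10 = -112.10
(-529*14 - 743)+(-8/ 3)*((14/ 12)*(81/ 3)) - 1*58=-8291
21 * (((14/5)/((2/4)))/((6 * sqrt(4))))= 49/5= 9.80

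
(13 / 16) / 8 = 13 / 128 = 0.10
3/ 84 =1/ 28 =0.04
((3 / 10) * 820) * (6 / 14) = 738 / 7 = 105.43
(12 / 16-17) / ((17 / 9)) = -585 / 68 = -8.60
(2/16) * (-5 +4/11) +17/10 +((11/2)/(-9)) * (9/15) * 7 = -1909/1320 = -1.45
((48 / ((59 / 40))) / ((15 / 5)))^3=262144000 / 205379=1276.39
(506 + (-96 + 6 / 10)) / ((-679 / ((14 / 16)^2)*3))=-14371 / 93120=-0.15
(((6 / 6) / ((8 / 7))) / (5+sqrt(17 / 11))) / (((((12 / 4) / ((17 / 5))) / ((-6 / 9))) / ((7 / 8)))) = -9163 / 74304+833 * sqrt(187) / 371520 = -0.09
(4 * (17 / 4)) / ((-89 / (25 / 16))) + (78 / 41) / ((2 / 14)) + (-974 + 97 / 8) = -55398031 / 58384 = -948.86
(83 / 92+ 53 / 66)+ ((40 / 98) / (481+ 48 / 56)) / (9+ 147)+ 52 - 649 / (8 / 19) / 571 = 54280643545967 / 1064205758616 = 51.01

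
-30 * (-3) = 90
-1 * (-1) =1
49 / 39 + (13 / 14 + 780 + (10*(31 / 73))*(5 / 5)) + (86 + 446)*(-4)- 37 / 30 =-44601161 / 33215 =-1342.80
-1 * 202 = -202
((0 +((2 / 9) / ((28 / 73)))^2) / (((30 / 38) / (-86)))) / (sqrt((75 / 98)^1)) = -4353793 * sqrt(6) / 255150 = -41.80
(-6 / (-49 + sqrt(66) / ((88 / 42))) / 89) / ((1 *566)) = 18 *sqrt(66) / 755484065 + 264 / 107926295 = 0.00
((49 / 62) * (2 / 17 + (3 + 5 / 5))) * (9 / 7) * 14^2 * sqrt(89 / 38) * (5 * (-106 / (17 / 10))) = -1145277000 * sqrt(3382) / 170221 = -391276.89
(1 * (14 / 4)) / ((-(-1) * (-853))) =-7 / 1706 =-0.00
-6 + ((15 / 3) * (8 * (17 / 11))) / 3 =14.61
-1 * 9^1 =-9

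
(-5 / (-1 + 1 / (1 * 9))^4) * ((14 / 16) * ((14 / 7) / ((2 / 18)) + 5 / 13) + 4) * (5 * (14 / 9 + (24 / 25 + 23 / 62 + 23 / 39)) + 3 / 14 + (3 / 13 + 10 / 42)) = -873066154419 / 300425216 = -2906.10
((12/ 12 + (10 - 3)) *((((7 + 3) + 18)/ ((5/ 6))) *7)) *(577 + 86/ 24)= 5462128/ 5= 1092425.60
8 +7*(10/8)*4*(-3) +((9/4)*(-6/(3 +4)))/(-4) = -5405/56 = -96.52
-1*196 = -196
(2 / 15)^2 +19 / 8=4307 / 1800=2.39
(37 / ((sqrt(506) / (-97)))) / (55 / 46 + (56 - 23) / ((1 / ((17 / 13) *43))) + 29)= -46657 *sqrt(506) / 12404865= -0.08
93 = 93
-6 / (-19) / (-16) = -3 / 152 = -0.02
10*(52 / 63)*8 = 4160 / 63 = 66.03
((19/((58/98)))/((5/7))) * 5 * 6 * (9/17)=351918/493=713.83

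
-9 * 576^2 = -2985984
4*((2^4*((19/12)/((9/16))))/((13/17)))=82688/351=235.58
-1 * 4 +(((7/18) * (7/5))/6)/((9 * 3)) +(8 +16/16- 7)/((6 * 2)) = -55841/14580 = -3.83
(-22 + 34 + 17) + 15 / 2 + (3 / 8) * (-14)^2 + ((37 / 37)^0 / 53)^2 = 308991 / 2809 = 110.00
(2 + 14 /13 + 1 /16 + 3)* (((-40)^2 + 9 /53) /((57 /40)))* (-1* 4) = -27576.48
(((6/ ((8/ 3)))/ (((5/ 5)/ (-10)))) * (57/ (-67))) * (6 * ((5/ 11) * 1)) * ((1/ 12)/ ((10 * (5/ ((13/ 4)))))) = 6669/ 23584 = 0.28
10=10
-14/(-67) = 14/67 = 0.21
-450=-450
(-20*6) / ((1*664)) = -15 / 83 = -0.18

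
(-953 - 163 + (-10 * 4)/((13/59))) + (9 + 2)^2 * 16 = 8300/13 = 638.46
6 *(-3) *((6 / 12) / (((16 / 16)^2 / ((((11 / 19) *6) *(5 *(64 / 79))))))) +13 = -170567 / 1501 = -113.64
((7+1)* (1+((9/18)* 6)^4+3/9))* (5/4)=2470/3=823.33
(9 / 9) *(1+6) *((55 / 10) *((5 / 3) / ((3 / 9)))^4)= 48125 / 2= 24062.50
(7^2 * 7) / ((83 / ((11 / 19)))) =3773 / 1577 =2.39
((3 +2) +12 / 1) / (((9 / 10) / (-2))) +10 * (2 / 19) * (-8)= -46.20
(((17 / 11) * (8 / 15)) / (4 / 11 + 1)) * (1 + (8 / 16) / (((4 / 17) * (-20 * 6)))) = 16031 / 27000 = 0.59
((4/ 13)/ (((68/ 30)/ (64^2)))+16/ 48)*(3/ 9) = 368861/ 1989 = 185.45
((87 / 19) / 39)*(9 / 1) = 261 / 247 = 1.06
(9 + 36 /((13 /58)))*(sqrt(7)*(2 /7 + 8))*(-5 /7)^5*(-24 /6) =32625000*sqrt(7) /31213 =2765.44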